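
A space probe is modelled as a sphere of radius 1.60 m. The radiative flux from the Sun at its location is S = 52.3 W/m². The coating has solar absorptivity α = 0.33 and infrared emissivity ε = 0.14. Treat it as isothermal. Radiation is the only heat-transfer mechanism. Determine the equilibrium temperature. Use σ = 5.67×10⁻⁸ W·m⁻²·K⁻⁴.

T ≈ 153 K

At equilibrium, absorbed power = emitted power.
Absorbing cross-section = πr² = 8.042 m²; emitting surface = 4πr² = 32.17 m² (ratio 4).
αS·A_cross = εσ·A_surf·T⁴  ⇒  T⁴ = αS/(ε·4σ).
T⁴ = 0.330·52.3/(0.14·4·5.67×10⁻⁸) = 5.436×10⁸ K⁴.
T = (5.436×10⁸)^(1/4).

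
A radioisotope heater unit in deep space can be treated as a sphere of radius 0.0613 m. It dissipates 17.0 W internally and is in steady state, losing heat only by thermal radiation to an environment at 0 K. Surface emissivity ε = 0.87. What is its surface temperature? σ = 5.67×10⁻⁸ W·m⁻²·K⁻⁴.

T ≈ 292 K

Steady state: internal power = radiated power, P = εσA T⁴.
Radiating area A = 4πr² = 0.04722 m².
T⁴ = P/(εσA) = 17.0/(0.87·5.67×10⁻⁸·0.04722) = 7.298×10⁹ K⁴.
T = (7.298×10⁹)^(1/4).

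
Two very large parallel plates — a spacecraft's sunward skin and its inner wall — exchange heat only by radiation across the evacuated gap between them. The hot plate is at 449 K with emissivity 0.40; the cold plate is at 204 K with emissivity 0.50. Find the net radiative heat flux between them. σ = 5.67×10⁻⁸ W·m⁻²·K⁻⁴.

For two infinite grey parallel plates, q = σ(T₁⁴ − T₂⁴)/(1/ε₁ + 1/ε₂ − 1).
T₁⁴ − T₂⁴ = 4.064×10¹⁰ − 1.732×10⁹ = 3.891×10¹⁰ K⁴.
1/ε₁ + 1/ε₂ − 1 = 2.500 + 2.000 − 1 = 3.500.
q = 5.67×10⁻⁸ × 3.891×10¹⁰ / 3.500.

q ≈ 630 W/m²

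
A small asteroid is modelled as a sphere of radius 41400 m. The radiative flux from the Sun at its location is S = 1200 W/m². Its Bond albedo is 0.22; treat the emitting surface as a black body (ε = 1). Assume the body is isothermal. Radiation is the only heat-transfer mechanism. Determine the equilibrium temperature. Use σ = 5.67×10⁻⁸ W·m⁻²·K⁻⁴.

T ≈ 253 K

At equilibrium, absorbed power = emitted power.
Absorbing cross-section = πr² = 5.385×10⁹ m²; emitting surface = 4πr² = 2.154×10¹⁰ m² (ratio 4).
(1−a)S·A_cross = εσ·A_surf·T⁴  ⇒  T⁴ = (1−a)S/(4σ).
T⁴ = 0.780·1200/(4·5.67×10⁻⁸) = 4.127×10⁹ K⁴.
T = (4.127×10⁹)^(1/4).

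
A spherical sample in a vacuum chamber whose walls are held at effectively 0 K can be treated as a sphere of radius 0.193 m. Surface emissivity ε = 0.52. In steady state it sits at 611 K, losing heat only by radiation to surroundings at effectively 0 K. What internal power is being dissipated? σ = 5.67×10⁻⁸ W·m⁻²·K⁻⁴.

Steady state: P = εσA T⁴.
A = 4πr² = 0.4681 m²; T⁴ = (611)⁴ = 1.394×10¹¹ K⁴.
P = 0.52 × 5.67×10⁻⁸ × 0.4681 × 1.394×10¹¹.

P ≈ 1920 W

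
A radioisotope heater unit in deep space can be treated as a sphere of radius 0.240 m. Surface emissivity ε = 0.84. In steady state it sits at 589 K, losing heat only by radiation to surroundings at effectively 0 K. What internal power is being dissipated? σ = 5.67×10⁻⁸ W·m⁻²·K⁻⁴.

Steady state: P = εσA T⁴.
A = 4πr² = 0.7238 m²; T⁴ = (589)⁴ = 1.204×10¹¹ K⁴.
P = 0.84 × 5.67×10⁻⁸ × 0.7238 × 1.204×10¹¹.

P ≈ 4150 W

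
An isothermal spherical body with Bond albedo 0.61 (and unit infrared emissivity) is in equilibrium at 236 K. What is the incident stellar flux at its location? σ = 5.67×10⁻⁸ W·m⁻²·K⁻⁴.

(1−a)S·πr² = σ·4πr²·T⁴ ⇒ S = 4σT⁴/(1−a).
S = 4·5.67×10⁻⁸·3.102×10⁹/0.390.

S ≈ 1800 W/m²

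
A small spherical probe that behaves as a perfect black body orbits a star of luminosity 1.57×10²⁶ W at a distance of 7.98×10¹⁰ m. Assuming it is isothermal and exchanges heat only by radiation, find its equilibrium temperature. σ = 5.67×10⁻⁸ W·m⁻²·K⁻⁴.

T ≈ 305 K

First find the stellar flux at distance d: S = L/(4πd²) = 1.57×10²⁶/(4π·(7.98×10¹⁰)²) = 1962 W/m².
For an isothermal sphere, absorbed (1−a)S·πr² = emitted σ·4πr²·T⁴, so T⁴ = (1−a)S/(4σ).
T⁴ = 1.00·1962/(4·5.67×10⁻⁸) = 8.650×10⁹ K⁴.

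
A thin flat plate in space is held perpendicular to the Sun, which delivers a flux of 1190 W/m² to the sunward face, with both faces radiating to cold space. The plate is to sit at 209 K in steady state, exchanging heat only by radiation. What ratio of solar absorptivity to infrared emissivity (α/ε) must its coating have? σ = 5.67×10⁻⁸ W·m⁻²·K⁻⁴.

α/ε ≈ 0.182

Balance: αS·A = εσ·2A·T⁴ ⇒ α/ε = 2σT⁴/S.
α/ε = 2·5.67×10⁻⁸·(209)⁴/1190 = 2·5.67×10⁻⁸·1.908×10⁹/1190.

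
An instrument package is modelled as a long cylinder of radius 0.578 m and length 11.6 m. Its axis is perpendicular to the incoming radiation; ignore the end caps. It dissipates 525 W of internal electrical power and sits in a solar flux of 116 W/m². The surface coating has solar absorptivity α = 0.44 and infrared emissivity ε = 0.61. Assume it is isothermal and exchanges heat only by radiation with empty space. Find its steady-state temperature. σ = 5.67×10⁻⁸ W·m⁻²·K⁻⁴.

At steady state, absorbed solar power + internal power = radiated power.
Absorbed: α·S·A_cross = 0.44·116·13.41 = 684.4 W (cross-section 2rL).
Total input = 684.4 + 525 = 1209 W.
Radiated: εσ·A_surf·T⁴ with A_surf = 2πrL = 42.13 m².
T⁴ = 1209/(0.61·5.67×10⁻⁸·42.13) = 8.300×10⁸ K⁴.

T ≈ 170 K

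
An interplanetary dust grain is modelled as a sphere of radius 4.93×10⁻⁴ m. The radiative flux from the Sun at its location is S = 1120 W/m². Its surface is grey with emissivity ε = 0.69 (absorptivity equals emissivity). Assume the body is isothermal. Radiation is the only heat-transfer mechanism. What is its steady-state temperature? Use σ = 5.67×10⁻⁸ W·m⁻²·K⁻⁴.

T ≈ 265 K

At equilibrium, absorbed power = emitted power.
Absorbing cross-section = πr² = 7.636×10⁻⁷ m²; emitting surface = 4πr² = 3.054×10⁻⁶ m² (ratio 4).
εS·A_cross = εσ·A_surf·T⁴  ⇒  T⁴ = S/(4σ)   (ε cancels).
T⁴ = 1120/(4·5.67×10⁻⁸) = 4.938×10⁹ K⁴.
T = (4.938×10⁹)^(1/4).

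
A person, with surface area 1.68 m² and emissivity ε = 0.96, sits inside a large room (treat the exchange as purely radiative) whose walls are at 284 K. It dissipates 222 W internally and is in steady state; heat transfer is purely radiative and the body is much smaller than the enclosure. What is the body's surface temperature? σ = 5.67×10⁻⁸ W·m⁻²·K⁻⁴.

For a small grey body in a large enclosure, net radiated power = εσA(T⁴ − T_w⁴).
Steady state: P = εσA(T⁴ − T_w⁴) with A = 1.68 m².
T⁴ = P/(εσA) + T_w⁴ = 222/(0.96·5.67×10⁻⁸·1.680) + (284)⁴
    = 2.428×10⁹ + 6.505×10⁹ = 8.933×10⁹ K⁴.

T ≈ 307 K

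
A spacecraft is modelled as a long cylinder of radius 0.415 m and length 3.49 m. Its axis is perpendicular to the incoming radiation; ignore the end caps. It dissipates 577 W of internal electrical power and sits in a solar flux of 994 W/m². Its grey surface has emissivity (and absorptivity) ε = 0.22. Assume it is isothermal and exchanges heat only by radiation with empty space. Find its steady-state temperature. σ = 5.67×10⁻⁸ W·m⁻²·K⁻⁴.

T ≈ 321 K

At steady state, absorbed solar power + internal power = radiated power.
Absorbed: α·S·A_cross = 0.22·994·2.897 = 633.5 W (cross-section 2rL).
Total input = 633.5 + 577 = 1210 W.
Radiated: εσ·A_surf·T⁴ with A_surf = 2πrL = 9.100 m².
T⁴ = 1210/(0.22·5.67×10⁻⁸·9.100) = 1.066×10¹⁰ K⁴.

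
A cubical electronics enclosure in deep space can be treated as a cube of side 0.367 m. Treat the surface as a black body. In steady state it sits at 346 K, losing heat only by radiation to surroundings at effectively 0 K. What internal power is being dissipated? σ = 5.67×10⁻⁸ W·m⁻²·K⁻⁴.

P ≈ 657 W

Steady state: P = εσA T⁴.
A = 6L² = 0.8081 m²; T⁴ = (346)⁴ = 1.433×10¹⁰ K⁴.
P = 1.0 × 5.67×10⁻⁸ × 0.8081 × 1.433×10¹⁰.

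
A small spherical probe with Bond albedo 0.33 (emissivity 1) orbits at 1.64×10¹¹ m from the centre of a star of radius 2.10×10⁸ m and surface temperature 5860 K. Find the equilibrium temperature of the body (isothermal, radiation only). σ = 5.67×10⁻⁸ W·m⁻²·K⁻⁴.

T ≈ 134 K

The star's surface emits σT_*⁴; at distance d the flux is S = σT_*⁴(R_*/d)².
S = 5.67×10⁻⁸·(5860)⁴·(2.10×10⁸/1.64×10¹¹)² = 109.6 W/m².
For an isothermal sphere T⁴ = (1−a)S/(4σ) = 3.239×10⁸ K⁴.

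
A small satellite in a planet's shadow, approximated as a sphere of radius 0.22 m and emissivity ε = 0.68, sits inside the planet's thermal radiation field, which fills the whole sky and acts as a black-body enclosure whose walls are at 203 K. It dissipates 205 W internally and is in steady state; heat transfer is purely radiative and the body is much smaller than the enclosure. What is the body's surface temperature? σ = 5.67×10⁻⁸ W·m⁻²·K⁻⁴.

For a small grey body in a large enclosure, net radiated power = εσA(T⁴ − T_w⁴).
Steady state: P = εσA(T⁴ − T_w⁴) with A = 4πr² = 0.6082 m².
T⁴ = P/(εσA) + T_w⁴ = 205/(0.68·5.67×10⁻⁸·0.6082) + (203)⁴
    = 8.742×10⁹ + 1.698×10⁹ = 1.044×10¹⁰ K⁴.

T ≈ 320 K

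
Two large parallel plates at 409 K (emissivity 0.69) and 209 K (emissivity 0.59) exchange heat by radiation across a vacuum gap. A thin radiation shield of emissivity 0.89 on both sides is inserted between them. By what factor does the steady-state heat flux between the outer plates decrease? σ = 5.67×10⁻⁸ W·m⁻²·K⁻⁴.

Without shield: q₀ = σΔ(T⁴)/(1/ε₁+1/ε₂−1) with denominator 2.144.
With shield the two gaps are in series; the resistances add: (1/ε₁+1/ε_s−1)+(1/ε_s+1/ε₂−1) = 1.573+1.819 = 3.391.
Heat-flux ratio q₀/q = 3.391/2.144.

factor ≈ 1.58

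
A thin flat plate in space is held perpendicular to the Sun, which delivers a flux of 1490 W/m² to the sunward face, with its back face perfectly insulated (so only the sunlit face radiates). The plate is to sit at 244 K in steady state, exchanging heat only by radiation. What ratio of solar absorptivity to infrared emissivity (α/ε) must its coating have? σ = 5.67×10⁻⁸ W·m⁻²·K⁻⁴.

α/ε ≈ 0.135

Balance: αS·A = εσ·1A·T⁴ ⇒ α/ε = σT⁴/S.
α/ε = 5.67×10⁻⁸·(244)⁴/1490 = 5.67×10⁻⁸·3.545×10⁹/1490.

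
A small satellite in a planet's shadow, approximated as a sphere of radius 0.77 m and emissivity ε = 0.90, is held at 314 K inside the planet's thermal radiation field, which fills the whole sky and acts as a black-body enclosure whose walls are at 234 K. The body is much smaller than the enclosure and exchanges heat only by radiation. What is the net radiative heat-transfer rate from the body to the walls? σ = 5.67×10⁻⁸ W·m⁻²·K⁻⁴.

For a small grey body in a large enclosure: P_net = εσA(T_body⁴ − T_wall⁴).
A = 4πr² = 7.451 m²; T_body⁴ − T_wall⁴ = 9.721×10⁹ − 2.998×10⁹ = 6.723×10⁹ K⁴.
|P_net| = 0.90·5.67×10⁻⁸·7.451·6.723×10⁹.

P_net ≈ 2560 W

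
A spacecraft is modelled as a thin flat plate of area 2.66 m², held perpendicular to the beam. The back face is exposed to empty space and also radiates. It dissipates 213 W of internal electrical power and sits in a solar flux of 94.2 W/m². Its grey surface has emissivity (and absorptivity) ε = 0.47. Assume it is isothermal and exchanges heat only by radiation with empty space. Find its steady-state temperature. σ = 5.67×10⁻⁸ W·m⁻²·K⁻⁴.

T ≈ 220 K

At steady state, absorbed solar power + internal power = radiated power.
Absorbed: α·S·A_cross = 0.47·94.2·2.660 = 117.8 W (cross-section A).
Total input = 117.8 + 213 = 330.8 W.
Radiated: εσ·A_surf·T⁴ with A_surf = 2A = 5.320 m².
T⁴ = 330.8/(0.47·5.67×10⁻⁸·5.320) = 2.333×10⁹ K⁴.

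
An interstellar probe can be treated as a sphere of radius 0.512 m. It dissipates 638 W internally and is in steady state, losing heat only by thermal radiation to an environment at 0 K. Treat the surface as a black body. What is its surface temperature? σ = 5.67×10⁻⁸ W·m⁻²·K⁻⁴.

Steady state: internal power = radiated power, P = εσA T⁴.
Radiating area A = 4πr² = 3.294 m².
T⁴ = P/(εσA) = 638/(1.0·5.67×10⁻⁸·3.294) = 3.416×10⁹ K⁴.
T = (3.416×10⁹)^(1/4).

T ≈ 242 K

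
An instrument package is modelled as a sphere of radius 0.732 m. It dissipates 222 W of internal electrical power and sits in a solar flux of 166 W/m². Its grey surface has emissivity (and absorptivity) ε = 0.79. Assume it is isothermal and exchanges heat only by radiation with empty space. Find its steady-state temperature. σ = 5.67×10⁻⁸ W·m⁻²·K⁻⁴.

T ≈ 196 K

At steady state, absorbed solar power + internal power = radiated power.
Absorbed: α·S·A_cross = 0.79·166·1.683 = 220.8 W (cross-section πr²).
Total input = 220.8 + 222 = 442.8 W.
Radiated: εσ·A_surf·T⁴ with A_surf = 4πr² = 6.733 m².
T⁴ = 442.8/(0.79·5.67×10⁻⁸·6.733) = 1.468×10⁹ K⁴.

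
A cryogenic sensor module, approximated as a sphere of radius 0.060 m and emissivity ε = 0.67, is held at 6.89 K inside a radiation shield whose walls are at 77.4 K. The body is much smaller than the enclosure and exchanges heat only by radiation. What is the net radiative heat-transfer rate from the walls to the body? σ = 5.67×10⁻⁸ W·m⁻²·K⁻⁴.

For a small grey body in a large enclosure: P_net = εσA(T_body⁴ − T_wall⁴).
A = 4πr² = 0.04524 m²; T_body⁴ − T_wall⁴ = 2254 − 3.589×10⁷ = -3.589×10⁷ K⁴.
|P_net| = 0.67·5.67×10⁻⁸·0.04524·3.589×10⁷.

P_net ≈ 0.0617 W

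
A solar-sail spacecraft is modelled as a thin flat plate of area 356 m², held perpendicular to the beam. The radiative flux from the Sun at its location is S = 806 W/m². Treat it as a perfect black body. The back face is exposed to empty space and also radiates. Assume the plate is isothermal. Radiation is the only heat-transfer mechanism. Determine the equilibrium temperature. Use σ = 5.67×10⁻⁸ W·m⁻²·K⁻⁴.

T ≈ 290 K

At equilibrium, absorbed power = emitted power.
Absorbing cross-section = A = 356.0 m²; emitting surface = 2A = 712.0 m² (ratio 2).
S·A_cross = εσ·A_surf·T⁴  ⇒  T⁴ = S/(2σ).
T⁴ = 1.00·806/(2·5.67×10⁻⁸) = 7.108×10⁹ K⁴.
T = (7.108×10⁹)^(1/4).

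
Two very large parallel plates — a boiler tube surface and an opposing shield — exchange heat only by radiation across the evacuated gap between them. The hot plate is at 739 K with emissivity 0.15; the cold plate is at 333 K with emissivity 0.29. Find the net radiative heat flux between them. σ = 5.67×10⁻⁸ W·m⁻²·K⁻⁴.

q ≈ 1780 W/m²

For two infinite grey parallel plates, q = σ(T₁⁴ − T₂⁴)/(1/ε₁ + 1/ε₂ − 1).
T₁⁴ − T₂⁴ = 2.982×10¹¹ − 1.230×10¹⁰ = 2.860×10¹¹ K⁴.
1/ε₁ + 1/ε₂ − 1 = 6.667 + 3.448 − 1 = 9.115.
q = 5.67×10⁻⁸ × 2.860×10¹¹ / 9.115.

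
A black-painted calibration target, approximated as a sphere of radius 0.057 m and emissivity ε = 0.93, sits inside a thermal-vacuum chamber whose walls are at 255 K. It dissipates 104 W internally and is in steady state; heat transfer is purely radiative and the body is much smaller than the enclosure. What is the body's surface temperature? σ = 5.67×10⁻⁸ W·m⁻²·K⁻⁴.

T ≈ 479 K

For a small grey body in a large enclosure, net radiated power = εσA(T⁴ − T_w⁴).
Steady state: P = εσA(T⁴ − T_w⁴) with A = 4πr² = 0.04083 m².
T⁴ = P/(εσA) + T_w⁴ = 104/(0.93·5.67×10⁻⁸·0.04083) + (255)⁴
    = 4.831×10¹⁰ + 4.228×10⁹ = 5.253×10¹⁰ K⁴.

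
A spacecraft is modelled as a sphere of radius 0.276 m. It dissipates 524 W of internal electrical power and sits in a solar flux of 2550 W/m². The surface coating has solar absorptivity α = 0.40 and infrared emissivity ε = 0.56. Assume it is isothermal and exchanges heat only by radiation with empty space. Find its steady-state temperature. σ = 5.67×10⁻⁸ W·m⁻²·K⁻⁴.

At steady state, absorbed solar power + internal power = radiated power.
Absorbed: α·S·A_cross = 0.40·2550·0.2393 = 244.1 W (cross-section πr²).
Total input = 244.1 + 524 = 768.1 W.
Radiated: εσ·A_surf·T⁴ with A_surf = 4πr² = 0.9573 m².
T⁴ = 768.1/(0.56·5.67×10⁻⁸·0.9573) = 2.527×10¹⁰ K⁴.

T ≈ 399 K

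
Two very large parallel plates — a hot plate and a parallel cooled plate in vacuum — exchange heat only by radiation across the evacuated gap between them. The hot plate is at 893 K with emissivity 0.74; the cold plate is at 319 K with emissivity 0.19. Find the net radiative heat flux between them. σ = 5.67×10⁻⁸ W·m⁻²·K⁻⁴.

q ≈ 6320 W/m²

For two infinite grey parallel plates, q = σ(T₁⁴ − T₂⁴)/(1/ε₁ + 1/ε₂ − 1).
T₁⁴ − T₂⁴ = 6.359×10¹¹ − 1.036×10¹⁰ = 6.256×10¹¹ K⁴.
1/ε₁ + 1/ε₂ − 1 = 1.351 + 5.263 − 1 = 5.615.
q = 5.67×10⁻⁸ × 6.256×10¹¹ / 5.615.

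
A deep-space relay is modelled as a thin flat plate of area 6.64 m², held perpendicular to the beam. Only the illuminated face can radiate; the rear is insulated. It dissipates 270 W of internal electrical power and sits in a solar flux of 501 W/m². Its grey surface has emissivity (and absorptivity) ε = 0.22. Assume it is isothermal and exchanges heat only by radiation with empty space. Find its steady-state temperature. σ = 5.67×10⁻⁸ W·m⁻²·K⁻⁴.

T ≈ 332 K

At steady state, absorbed solar power + internal power = radiated power.
Absorbed: α·S·A_cross = 0.22·501·6.640 = 731.9 W (cross-section A).
Total input = 731.9 + 270 = 1002 W.
Radiated: εσ·A_surf·T⁴ with A_surf = A = 6.640 m².
T⁴ = 1002/(0.22·5.67×10⁻⁸·6.640) = 1.210×10¹⁰ K⁴.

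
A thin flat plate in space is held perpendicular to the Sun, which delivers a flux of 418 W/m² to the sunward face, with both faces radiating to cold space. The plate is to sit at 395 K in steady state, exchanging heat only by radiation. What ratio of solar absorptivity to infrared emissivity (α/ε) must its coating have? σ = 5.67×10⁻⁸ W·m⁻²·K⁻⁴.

α/ε ≈ 6.60

Balance: αS·A = εσ·2A·T⁴ ⇒ α/ε = 2σT⁴/S.
α/ε = 2·5.67×10⁻⁸·(395)⁴/418 = 2·5.67×10⁻⁸·2.434×10¹⁰/418.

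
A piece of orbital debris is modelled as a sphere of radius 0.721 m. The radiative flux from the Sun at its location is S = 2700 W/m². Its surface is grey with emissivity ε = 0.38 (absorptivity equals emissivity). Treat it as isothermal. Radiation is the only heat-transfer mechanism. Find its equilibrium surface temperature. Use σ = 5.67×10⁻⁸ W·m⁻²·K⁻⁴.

T ≈ 330 K

At equilibrium, absorbed power = emitted power.
Absorbing cross-section = πr² = 1.633 m²; emitting surface = 4πr² = 6.533 m² (ratio 4).
εS·A_cross = εσ·A_surf·T⁴  ⇒  T⁴ = S/(4σ)   (ε cancels).
T⁴ = 2700/(4·5.67×10⁻⁸) = 1.190×10¹⁰ K⁴.
T = (1.190×10¹⁰)^(1/4).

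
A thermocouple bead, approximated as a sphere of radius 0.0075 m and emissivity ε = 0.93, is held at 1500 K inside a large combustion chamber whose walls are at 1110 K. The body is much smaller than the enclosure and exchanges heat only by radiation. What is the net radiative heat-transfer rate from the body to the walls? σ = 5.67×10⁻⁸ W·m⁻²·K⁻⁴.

For a small grey body in a large enclosure: P_net = εσA(T_body⁴ − T_wall⁴).
A = 4πr² = 7.069×10⁻⁴ m²; T_body⁴ − T_wall⁴ = 5.062×10¹² − 1.518×10¹² = 3.544×10¹² K⁴.
|P_net| = 0.93·5.67×10⁻⁸·7.069×10⁻⁴·3.544×10¹².

P_net ≈ 132 W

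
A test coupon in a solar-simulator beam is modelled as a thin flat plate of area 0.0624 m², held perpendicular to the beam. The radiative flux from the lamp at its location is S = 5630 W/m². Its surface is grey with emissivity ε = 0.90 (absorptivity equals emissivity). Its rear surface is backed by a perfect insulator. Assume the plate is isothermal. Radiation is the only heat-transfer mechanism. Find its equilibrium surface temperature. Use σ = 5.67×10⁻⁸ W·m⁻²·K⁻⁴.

T ≈ 561 K

At equilibrium, absorbed power = emitted power.
Absorbing cross-section = A = 0.06240 m²; emitting surface = A = 0.06240 m² (ratio 1).
εS·A_cross = εσ·A_surf·T⁴  ⇒  T⁴ = S/(1σ)   (ε cancels).
T⁴ = 5630/(1·5.67×10⁻⁸) = 9.929×10¹⁰ K⁴.
T = (9.929×10¹⁰)^(1/4).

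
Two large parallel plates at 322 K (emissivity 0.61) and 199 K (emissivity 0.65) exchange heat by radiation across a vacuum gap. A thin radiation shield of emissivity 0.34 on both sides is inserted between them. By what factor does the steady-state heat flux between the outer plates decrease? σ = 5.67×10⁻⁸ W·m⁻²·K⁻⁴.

factor ≈ 3.24

Without shield: q₀ = σΔ(T⁴)/(1/ε₁+1/ε₂−1) with denominator 2.178.
With shield the two gaps are in series; the resistances add: (1/ε₁+1/ε_s−1)+(1/ε_s+1/ε₂−1) = 3.581+3.480 = 7.060.
Heat-flux ratio q₀/q = 7.060/2.178.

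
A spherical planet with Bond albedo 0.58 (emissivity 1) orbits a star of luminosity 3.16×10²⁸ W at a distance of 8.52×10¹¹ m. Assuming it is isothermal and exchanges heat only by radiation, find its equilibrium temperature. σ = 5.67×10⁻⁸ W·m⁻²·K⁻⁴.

T ≈ 283 K

First find the stellar flux at distance d: S = L/(4πd²) = 3.16×10²⁸/(4π·(8.52×10¹¹)²) = 3464 W/m².
For an isothermal sphere, absorbed (1−a)S·πr² = emitted σ·4πr²·T⁴, so T⁴ = (1−a)S/(4σ).
T⁴ = 0.420·3464/(4·5.67×10⁻⁸) = 6.415×10⁹ K⁴.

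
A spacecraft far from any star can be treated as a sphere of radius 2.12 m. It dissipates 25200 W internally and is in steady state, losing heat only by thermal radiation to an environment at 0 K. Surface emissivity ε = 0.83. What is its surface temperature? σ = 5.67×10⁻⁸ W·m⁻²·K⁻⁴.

T ≈ 312 K

Steady state: internal power = radiated power, P = εσA T⁴.
Radiating area A = 4πr² = 56.48 m².
T⁴ = P/(εσA) = 25200/(0.83·5.67×10⁻⁸·56.48) = 9.481×10⁹ K⁴.
T = (9.481×10⁹)^(1/4).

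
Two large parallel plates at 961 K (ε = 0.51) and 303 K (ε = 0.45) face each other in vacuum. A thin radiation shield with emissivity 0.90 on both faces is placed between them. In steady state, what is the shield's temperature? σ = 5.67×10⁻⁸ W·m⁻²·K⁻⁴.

T_s ≈ 822 K

In steady state the net flux on the hot side equals that on the cold side.
σ(T₁⁴−T_s⁴)/D₁ = σ(T_s⁴−T₂⁴)/D₂, with D₁ = 1/ε₁+1/ε_s−1 = 2.072, D₂ = 1/ε_s+1/ε₂−1 = 2.333.
Solve for T_s⁴: T_s⁴ = (D₂·T₁⁴ + D₁·T₂⁴)/(D₁+D₂) = 4.557×10¹¹ K⁴.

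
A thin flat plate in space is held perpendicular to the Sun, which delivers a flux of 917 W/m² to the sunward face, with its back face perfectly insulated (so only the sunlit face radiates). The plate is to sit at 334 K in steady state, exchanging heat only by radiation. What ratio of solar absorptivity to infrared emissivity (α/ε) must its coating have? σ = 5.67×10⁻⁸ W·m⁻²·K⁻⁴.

Balance: αS·A = εσ·1A·T⁴ ⇒ α/ε = σT⁴/S.
α/ε = 5.67×10⁻⁸·(334)⁴/917 = 5.67×10⁻⁸·1.244×10¹⁰/917.

α/ε ≈ 0.769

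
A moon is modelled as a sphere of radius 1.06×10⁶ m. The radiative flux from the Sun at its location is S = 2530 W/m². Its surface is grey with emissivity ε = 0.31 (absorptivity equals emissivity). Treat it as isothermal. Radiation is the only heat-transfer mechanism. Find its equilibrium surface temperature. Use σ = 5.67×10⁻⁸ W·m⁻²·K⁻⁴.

At equilibrium, absorbed power = emitted power.
Absorbing cross-section = πr² = 3.530×10¹² m²; emitting surface = 4πr² = 1.412×10¹³ m² (ratio 4).
εS·A_cross = εσ·A_surf·T⁴  ⇒  T⁴ = S/(4σ)   (ε cancels).
T⁴ = 2530/(4·5.67×10⁻⁸) = 1.116×10¹⁰ K⁴.
T = (1.116×10¹⁰)^(1/4).

T ≈ 325 K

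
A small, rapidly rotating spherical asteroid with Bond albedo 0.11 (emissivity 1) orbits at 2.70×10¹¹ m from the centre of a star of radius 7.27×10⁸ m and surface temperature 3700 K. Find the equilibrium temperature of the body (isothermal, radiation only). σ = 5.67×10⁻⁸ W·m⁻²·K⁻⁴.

T ≈ 132 K

The star's surface emits σT_*⁴; at distance d the flux is S = σT_*⁴(R_*/d)².
S = 5.67×10⁻⁸·(3700)⁴·(7.27×10⁸/2.70×10¹¹)² = 77.04 W/m².
For an isothermal sphere T⁴ = (1−a)S/(4σ) = 3.023×10⁸ K⁴.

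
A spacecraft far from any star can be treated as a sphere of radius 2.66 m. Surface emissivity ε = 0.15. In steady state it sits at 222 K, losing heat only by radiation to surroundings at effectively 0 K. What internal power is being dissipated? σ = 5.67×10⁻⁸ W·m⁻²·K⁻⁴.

P ≈ 1840 W

Steady state: P = εσA T⁴.
A = 4πr² = 88.91 m²; T⁴ = (222)⁴ = 2.429×10⁹ K⁴.
P = 0.15 × 5.67×10⁻⁸ × 88.91 × 2.429×10⁹.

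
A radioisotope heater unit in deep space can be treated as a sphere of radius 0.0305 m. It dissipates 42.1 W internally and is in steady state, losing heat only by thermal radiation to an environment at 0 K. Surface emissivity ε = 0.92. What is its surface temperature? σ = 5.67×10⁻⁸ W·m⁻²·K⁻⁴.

T ≈ 513 K

Steady state: internal power = radiated power, P = εσA T⁴.
Radiating area A = 4πr² = 0.01169 m².
T⁴ = P/(εσA) = 42.1/(0.92·5.67×10⁻⁸·0.01169) = 6.904×10¹⁰ K⁴.
T = (6.904×10¹⁰)^(1/4).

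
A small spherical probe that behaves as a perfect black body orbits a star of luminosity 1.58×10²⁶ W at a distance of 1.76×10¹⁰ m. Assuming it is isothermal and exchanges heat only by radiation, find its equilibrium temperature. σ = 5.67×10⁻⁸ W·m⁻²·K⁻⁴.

First find the stellar flux at distance d: S = L/(4πd²) = 1.58×10²⁶/(4π·(1.76×10¹⁰)²) = 40590 W/m².
For an isothermal sphere, absorbed (1−a)S·πr² = emitted σ·4πr²·T⁴, so T⁴ = (1−a)S/(4σ).
T⁴ = 1.00·40590/(4·5.67×10⁻⁸) = 1.790×10¹¹ K⁴.

T ≈ 650 K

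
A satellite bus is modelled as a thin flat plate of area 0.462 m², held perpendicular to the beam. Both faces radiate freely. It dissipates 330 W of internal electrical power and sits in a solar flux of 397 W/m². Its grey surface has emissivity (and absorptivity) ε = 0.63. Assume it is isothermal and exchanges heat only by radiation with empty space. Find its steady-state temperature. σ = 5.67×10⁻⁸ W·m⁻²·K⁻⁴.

At steady state, absorbed solar power + internal power = radiated power.
Absorbed: α·S·A_cross = 0.63·397·0.4620 = 115.6 W (cross-section A).
Total input = 115.6 + 330 = 445.6 W.
Radiated: εσ·A_surf·T⁴ with A_surf = 2A = 0.9240 m².
T⁴ = 445.6/(0.63·5.67×10⁻⁸·0.9240) = 1.350×10¹⁰ K⁴.

T ≈ 341 K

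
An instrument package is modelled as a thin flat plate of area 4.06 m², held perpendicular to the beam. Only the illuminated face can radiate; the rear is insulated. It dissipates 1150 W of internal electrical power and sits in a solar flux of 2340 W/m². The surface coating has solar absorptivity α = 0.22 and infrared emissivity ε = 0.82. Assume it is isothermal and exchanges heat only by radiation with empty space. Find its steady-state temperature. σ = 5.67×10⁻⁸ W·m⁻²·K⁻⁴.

T ≈ 362 K

At steady state, absorbed solar power + internal power = radiated power.
Absorbed: α·S·A_cross = 0.22·2340·4.060 = 2090 W (cross-section A).
Total input = 2090 + 1150 = 3240 W.
Radiated: εσ·A_surf·T⁴ with A_surf = A = 4.060 m².
T⁴ = 3240/(0.82·5.67×10⁻⁸·4.060) = 1.716×10¹⁰ K⁴.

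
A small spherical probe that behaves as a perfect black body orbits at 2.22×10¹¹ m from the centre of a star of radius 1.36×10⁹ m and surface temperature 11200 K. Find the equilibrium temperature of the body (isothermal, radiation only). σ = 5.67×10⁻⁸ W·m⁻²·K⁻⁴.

The star's surface emits σT_*⁴; at distance d the flux is S = σT_*⁴(R_*/d)².
S = 5.67×10⁻⁸·(11200)⁴·(1.36×10⁹/2.22×10¹¹)² = 33480 W/m².
For an isothermal sphere T⁴ = (1−a)S/(4σ) = 1.476×10¹¹ K⁴.

T ≈ 620 K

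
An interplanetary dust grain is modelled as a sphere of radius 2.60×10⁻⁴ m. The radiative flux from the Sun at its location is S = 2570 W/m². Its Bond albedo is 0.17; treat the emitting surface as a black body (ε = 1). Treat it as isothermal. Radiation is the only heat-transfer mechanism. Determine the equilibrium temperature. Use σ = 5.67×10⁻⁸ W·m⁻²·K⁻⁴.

At equilibrium, absorbed power = emitted power.
Absorbing cross-section = πr² = 2.124×10⁻⁷ m²; emitting surface = 4πr² = 8.495×10⁻⁷ m² (ratio 4).
(1−a)S·A_cross = εσ·A_surf·T⁴  ⇒  T⁴ = (1−a)S/(4σ).
T⁴ = 0.830·2570/(4·5.67×10⁻⁸) = 9.405×10⁹ K⁴.
T = (9.405×10⁹)^(1/4).

T ≈ 311 K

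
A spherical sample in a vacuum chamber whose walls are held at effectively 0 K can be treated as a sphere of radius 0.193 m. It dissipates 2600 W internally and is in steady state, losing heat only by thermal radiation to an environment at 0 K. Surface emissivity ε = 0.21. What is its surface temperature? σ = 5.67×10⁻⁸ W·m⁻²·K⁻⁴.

T ≈ 826 K

Steady state: internal power = radiated power, P = εσA T⁴.
Radiating area A = 4πr² = 0.4681 m².
T⁴ = P/(εσA) = 2600/(0.21·5.67×10⁻⁸·0.4681) = 4.665×10¹¹ K⁴.
T = (4.665×10¹¹)^(1/4).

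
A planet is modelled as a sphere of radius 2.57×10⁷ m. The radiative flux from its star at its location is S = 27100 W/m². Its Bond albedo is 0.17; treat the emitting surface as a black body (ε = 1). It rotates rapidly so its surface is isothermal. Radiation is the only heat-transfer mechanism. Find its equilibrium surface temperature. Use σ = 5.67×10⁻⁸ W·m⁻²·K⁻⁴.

T ≈ 561 K

At equilibrium, absorbed power = emitted power.
Absorbing cross-section = πr² = 2.075×10¹⁵ m²; emitting surface = 4πr² = 8.300×10¹⁵ m² (ratio 4).
(1−a)S·A_cross = εσ·A_surf·T⁴  ⇒  T⁴ = (1−a)S/(4σ).
T⁴ = 0.830·27100/(4·5.67×10⁻⁸) = 9.918×10¹⁰ K⁴.
T = (9.918×10¹⁰)^(1/4).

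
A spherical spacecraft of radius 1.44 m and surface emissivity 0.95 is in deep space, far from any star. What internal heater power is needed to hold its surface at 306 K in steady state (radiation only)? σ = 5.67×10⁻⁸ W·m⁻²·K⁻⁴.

P = εσ·4πr²·T⁴.
4πr² = 26.06 m²; T⁴ = 8.768×10⁹ K⁴.
P = 0.95·5.67×10⁻⁸·26.06·8.768×10⁹.

P ≈ 12300 W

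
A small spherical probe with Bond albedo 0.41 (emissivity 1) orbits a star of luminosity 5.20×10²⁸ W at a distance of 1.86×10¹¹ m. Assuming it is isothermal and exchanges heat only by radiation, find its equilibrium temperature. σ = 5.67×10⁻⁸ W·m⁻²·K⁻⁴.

T ≈ 747 K

First find the stellar flux at distance d: S = L/(4πd²) = 5.20×10²⁸/(4π·(1.86×10¹¹)²) = 1.196×10⁵ W/m².
For an isothermal sphere, absorbed (1−a)S·πr² = emitted σ·4πr²·T⁴, so T⁴ = (1−a)S/(4σ).
T⁴ = 0.590·1.196×10⁵/(4·5.67×10⁻⁸) = 3.112×10¹¹ K⁴.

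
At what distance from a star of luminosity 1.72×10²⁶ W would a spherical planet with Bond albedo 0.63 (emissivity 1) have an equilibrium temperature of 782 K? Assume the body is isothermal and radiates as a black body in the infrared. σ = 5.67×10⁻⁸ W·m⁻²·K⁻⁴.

For an isothermal black-emitting sphere, (1−a)S·πr² = σ·4πr²·T⁴ ⇒ S = 4σT⁴/(1−a).
S = 4·5.67×10⁻⁸·(782)⁴/0.370 = 2.292×10⁵ W/m².
Flux falls as S = L/(4πd²), so d = √(L/(4πS)) = √(1.72×10²⁶/(4π·2.292×10⁵)).

d ≈ 7.73×10⁹ m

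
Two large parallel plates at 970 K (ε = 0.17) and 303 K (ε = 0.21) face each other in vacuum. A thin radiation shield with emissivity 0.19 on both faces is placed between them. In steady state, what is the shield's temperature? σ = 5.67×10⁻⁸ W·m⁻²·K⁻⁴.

In steady state the net flux on the hot side equals that on the cold side.
σ(T₁⁴−T_s⁴)/D₁ = σ(T_s⁴−T₂⁴)/D₂, with D₁ = 1/ε₁+1/ε_s−1 = 10.15, D₂ = 1/ε_s+1/ε₂−1 = 9.025.
Solve for T_s⁴: T_s⁴ = (D₂·T₁⁴ + D₁·T₂⁴)/(D₁+D₂) = 4.212×10¹¹ K⁴.

T_s ≈ 806 K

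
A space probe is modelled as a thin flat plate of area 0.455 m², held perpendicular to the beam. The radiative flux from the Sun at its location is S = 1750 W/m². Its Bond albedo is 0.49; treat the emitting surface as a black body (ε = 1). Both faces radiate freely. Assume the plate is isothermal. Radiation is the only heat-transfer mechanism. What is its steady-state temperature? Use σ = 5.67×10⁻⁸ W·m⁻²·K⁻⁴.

At equilibrium, absorbed power = emitted power.
Absorbing cross-section = A = 0.4550 m²; emitting surface = 2A = 0.9100 m² (ratio 2).
(1−a)S·A_cross = εσ·A_surf·T⁴  ⇒  T⁴ = (1−a)S/(2σ).
T⁴ = 0.510·1750/(2·5.67×10⁻⁸) = 7.870×10⁹ K⁴.
T = (7.870×10⁹)^(1/4).

T ≈ 298 K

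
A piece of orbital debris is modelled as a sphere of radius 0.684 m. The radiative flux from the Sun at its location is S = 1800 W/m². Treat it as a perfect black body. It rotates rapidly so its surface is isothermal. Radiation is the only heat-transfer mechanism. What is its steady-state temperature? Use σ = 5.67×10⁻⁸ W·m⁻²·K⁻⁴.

At equilibrium, absorbed power = emitted power.
Absorbing cross-section = πr² = 1.470 m²; emitting surface = 4πr² = 5.879 m² (ratio 4).
S·A_cross = εσ·A_surf·T⁴  ⇒  T⁴ = S/(4σ).
T⁴ = 1.00·1800/(4·5.67×10⁻⁸) = 7.937×10⁹ K⁴.
T = (7.937×10⁹)^(1/4).

T ≈ 298 K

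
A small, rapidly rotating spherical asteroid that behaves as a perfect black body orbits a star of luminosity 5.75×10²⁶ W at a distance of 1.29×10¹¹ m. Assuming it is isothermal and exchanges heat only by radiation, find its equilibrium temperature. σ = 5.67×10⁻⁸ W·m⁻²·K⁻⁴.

T ≈ 332 K

First find the stellar flux at distance d: S = L/(4πd²) = 5.75×10²⁶/(4π·(1.29×10¹¹)²) = 2750 W/m².
For an isothermal sphere, absorbed (1−a)S·πr² = emitted σ·4πr²·T⁴, so T⁴ = (1−a)S/(4σ).
T⁴ = 1.00·2750/(4·5.67×10⁻⁸) = 1.212×10¹⁰ K⁴.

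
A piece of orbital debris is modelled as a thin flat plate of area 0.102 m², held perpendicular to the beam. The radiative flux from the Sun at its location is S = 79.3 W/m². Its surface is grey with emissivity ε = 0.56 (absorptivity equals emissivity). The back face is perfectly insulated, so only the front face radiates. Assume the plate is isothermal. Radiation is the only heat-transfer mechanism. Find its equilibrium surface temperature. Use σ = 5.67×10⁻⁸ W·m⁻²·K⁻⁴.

T ≈ 193 K

At equilibrium, absorbed power = emitted power.
Absorbing cross-section = A = 0.1020 m²; emitting surface = A = 0.1020 m² (ratio 1).
εS·A_cross = εσ·A_surf·T⁴  ⇒  T⁴ = S/(1σ)   (ε cancels).
T⁴ = 79.3/(1·5.67×10⁻⁸) = 1.399×10⁹ K⁴.
T = (1.399×10⁹)^(1/4).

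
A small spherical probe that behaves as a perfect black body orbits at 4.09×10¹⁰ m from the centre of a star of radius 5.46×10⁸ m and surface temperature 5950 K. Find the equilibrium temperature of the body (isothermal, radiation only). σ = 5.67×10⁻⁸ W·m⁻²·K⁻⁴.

T ≈ 486 K

The star's surface emits σT_*⁴; at distance d the flux is S = σT_*⁴(R_*/d)².
S = 5.67×10⁻⁸·(5950)⁴·(5.46×10⁸/4.09×10¹⁰)² = 12660 W/m².
For an isothermal sphere T⁴ = (1−a)S/(4σ) = 5.584×10¹⁰ K⁴.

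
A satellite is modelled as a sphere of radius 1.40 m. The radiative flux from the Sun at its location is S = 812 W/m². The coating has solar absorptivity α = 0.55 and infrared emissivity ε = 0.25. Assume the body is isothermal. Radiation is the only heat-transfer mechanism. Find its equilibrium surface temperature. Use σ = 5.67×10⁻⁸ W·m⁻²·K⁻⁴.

At equilibrium, absorbed power = emitted power.
Absorbing cross-section = πr² = 6.158 m²; emitting surface = 4πr² = 24.63 m² (ratio 4).
αS·A_cross = εσ·A_surf·T⁴  ⇒  T⁴ = αS/(ε·4σ).
T⁴ = 0.550·812/(0.25·4·5.67×10⁻⁸) = 7.877×10⁹ K⁴.
T = (7.877×10⁹)^(1/4).

T ≈ 298 K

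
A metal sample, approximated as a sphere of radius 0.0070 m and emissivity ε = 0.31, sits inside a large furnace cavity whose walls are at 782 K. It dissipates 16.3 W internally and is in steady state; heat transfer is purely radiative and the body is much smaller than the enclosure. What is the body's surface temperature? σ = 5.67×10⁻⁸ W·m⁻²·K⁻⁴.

T ≈ 1170 K

For a small grey body in a large enclosure, net radiated power = εσA(T⁴ − T_w⁴).
Steady state: P = εσA(T⁴ − T_w⁴) with A = 4πr² = 6.158×10⁻⁴ m².
T⁴ = P/(εσA) + T_w⁴ = 16.3/(0.31·5.67×10⁻⁸·6.158×10⁻⁴) + (782)⁴
    = 1.506×10¹² + 3.740×10¹¹ = 1.880×10¹² K⁴.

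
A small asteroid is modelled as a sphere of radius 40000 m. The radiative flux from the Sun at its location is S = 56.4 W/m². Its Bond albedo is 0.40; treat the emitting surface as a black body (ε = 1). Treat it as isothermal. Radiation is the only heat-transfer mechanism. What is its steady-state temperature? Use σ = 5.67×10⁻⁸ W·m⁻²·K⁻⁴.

T ≈ 111 K

At equilibrium, absorbed power = emitted power.
Absorbing cross-section = πr² = 5.027×10⁹ m²; emitting surface = 4πr² = 2.011×10¹⁰ m² (ratio 4).
(1−a)S·A_cross = εσ·A_surf·T⁴  ⇒  T⁴ = (1−a)S/(4σ).
T⁴ = 0.600·56.4/(4·5.67×10⁻⁸) = 1.492×10⁸ K⁴.
T = (1.492×10⁸)^(1/4).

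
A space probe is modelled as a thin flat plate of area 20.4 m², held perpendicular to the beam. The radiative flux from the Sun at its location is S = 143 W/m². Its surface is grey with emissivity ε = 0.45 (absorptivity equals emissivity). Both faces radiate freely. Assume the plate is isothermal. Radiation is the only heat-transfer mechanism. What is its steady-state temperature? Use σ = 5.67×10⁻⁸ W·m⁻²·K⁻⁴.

At equilibrium, absorbed power = emitted power.
Absorbing cross-section = A = 20.40 m²; emitting surface = 2A = 40.80 m² (ratio 2).
εS·A_cross = εσ·A_surf·T⁴  ⇒  T⁴ = S/(2σ)   (ε cancels).
T⁴ = 143/(2·5.67×10⁻⁸) = 1.261×10⁹ K⁴.
T = (1.261×10⁹)^(1/4).

T ≈ 188 K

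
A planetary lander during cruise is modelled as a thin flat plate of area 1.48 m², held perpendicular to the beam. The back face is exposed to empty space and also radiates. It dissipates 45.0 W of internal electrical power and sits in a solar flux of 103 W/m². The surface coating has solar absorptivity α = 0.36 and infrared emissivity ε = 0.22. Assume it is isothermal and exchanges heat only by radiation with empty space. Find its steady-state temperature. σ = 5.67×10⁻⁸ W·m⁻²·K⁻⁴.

T ≈ 228 K

At steady state, absorbed solar power + internal power = radiated power.
Absorbed: α·S·A_cross = 0.36·103·1.480 = 54.88 W (cross-section A).
Total input = 54.88 + 45.0 = 99.88 W.
Radiated: εσ·A_surf·T⁴ with A_surf = 2A = 2.960 m².
T⁴ = 99.88/(0.22·5.67×10⁻⁸·2.960) = 2.705×10⁹ K⁴.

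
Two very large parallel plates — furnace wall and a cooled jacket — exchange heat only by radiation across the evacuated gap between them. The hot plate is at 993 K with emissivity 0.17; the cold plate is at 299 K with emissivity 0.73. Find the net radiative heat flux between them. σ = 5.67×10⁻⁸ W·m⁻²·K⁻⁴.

For two infinite grey parallel plates, q = σ(T₁⁴ − T₂⁴)/(1/ε₁ + 1/ε₂ − 1).
T₁⁴ − T₂⁴ = 9.723×10¹¹ − 7.993×10⁹ = 9.643×10¹¹ K⁴.
1/ε₁ + 1/ε₂ − 1 = 5.882 + 1.370 − 1 = 6.252.
q = 5.67×10⁻⁸ × 9.643×10¹¹ / 6.252.

q ≈ 8750 W/m²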